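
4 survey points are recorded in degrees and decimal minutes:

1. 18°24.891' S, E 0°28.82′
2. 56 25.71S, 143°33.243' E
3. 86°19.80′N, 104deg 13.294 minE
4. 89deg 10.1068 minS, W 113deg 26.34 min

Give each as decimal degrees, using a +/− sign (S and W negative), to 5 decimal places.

Point 1:
  Lat: 18 + 24.891/60 = 18.414850
  hemisphere S, so the sign is −
  Longitude: 28.82′ = 0.480333°; total 0.480333
  E → positive
Point 2:
  Latitude: 56 + 25.71/60 = 56.428500
  S → negative
  Lon: 143 + 33.243/60 = 143.554050
  E ⇒ keep positive
Point 3:
  Lat: 19.8′ = 0.330000°; total 86.330000
  N → positive
  Lon: 104 + 13.294/60 = 104.221567
  E → positive
Point 4:
  φ: 89 + 10.1068/60 = 89.168447
  S ⇒ negate
  Longitude: 113 + 26.34/60 = 113.439000
  W → negative

1. -18.41485, 0.48033
2. -56.42850, 143.55405
3. 86.33000, 104.22157
4. -89.16845, -113.43900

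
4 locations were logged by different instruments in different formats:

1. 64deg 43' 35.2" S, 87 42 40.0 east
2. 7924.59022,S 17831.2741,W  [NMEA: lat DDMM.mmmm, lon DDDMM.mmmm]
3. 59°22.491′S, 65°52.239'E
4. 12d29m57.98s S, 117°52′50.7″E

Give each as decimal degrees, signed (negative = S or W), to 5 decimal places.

1. -64.72644, 87.71111
2. -79.40984, -178.52124
3. -59.37485, 65.87065
4. -12.49944, 117.88075

Point 1:
  Lat: 43′ + 35.2″ = 43.58667′; 64 + 43.58667/60 = 64.726444
  hemisphere S, so the sign is −
  Longitude: 87 + 42/60 + 40/3600 = 87.711111
  E → positive
Point 2:
  Latitude: split at 2 digits → 79° and 24.59022′; 79 + 24.59022/60 = 79.409837
  S → negative
  λ: degrees = first 3 digits = 178, minutes = 31.2741; 178 + 31.2741/60 = 178.521235
  W → negative
Point 3:
  Lat: 22.491′ = 0.374850°; total 59.374850
  S → negative
  Longitude: 52.239′ = 0.870650°; total 65.870650
  E → positive
Point 4:
  Latitude: 12° + 29/60 + 57.98/3600 = 12 + 0.483333 + 0.016106 = 12.499439
  S ⇒ negate
  λ: 52′ + 50.7″ = 52.84500′; 117 + 52.84500/60 = 117.880750
  E ⇒ keep positive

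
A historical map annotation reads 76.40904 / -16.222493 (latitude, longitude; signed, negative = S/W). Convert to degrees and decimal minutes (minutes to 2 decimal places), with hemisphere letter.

76° 24.54′ N, 16° 13.35′ W

φ: minutes = (76.409040 − 76) × 60 = 24.5424
Longitude is negative → W; |value| = 16.222493
Lon: minutes = (16.222493 − 16) × 60 = 13.3496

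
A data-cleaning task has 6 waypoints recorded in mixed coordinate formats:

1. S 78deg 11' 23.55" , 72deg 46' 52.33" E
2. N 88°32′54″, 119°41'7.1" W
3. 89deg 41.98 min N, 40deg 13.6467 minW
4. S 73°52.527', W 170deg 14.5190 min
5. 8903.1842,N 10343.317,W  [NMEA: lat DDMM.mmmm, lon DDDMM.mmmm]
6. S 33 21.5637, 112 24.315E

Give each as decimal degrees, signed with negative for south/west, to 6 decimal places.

1. -78.189875, 72.781203
2. 88.548333, -119.685306
3. 89.699667, -40.227445
4. -73.875450, -170.241983
5. 89.053070, -103.721950
6. -33.359395, 112.405250

Point 1:
  φ: 78° + 11/60 + 23.55/3600 = 78 + 0.183333 + 0.006542 = 78.1898750
  S → negative
  Lon: 72 + 46/60 + 52.33/3600 = 72.7812028
  E ⇒ keep positive
Point 2:
  φ: 32′ + 54″ = 32.90000′; 88 + 32.90000/60 = 88.5483333
  N → positive
  λ: 119° + 41/60 + 7.1/3600 = 119 + 0.683333 + 0.001972 = 119.6853056
  hemisphere W, so the sign is −
Point 3:
  Lat: 41.98′ = 0.699667°; total 89.6996667
  N → positive
  λ: 40 + 13.6467/60 = 40.2274450
  hemisphere W, so the sign is −
Point 4:
  Latitude: 52.527′ = 0.875450°; total 73.8754500
  S ⇒ negate
  Longitude: 14.519′ = 0.241983°; total 170.2419833
  W ⇒ negate
Point 5:
  φ: degrees = first 2 digits = 89, minutes = 3.1842; 89 + 3.1842/60 = 89.0530700
  N ⇒ keep positive
  Lon: degrees = first 3 digits = 103, minutes = 43.317; 103 + 43.317/60 = 103.7219500
  W → negative
Point 6:
  φ: 33 + 21.5637/60 = 33.3593950
  S ⇒ negate
  λ: 112 + 24.315/60 = 112.4052500
  E → positive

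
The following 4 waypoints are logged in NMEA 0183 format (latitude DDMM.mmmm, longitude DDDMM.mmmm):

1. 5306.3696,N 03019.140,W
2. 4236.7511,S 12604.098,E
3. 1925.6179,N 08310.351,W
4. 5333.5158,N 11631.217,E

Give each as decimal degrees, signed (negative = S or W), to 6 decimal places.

Point 1:
  Lat: degrees = first 2 digits = 53, minutes = 6.3696; 53 + 6.3696/60 = 53.1061600
  N → positive
  Lon: split at 3 digits → 030° and 19.14′; 30 + 19.14/60 = 30.3190000
  W ⇒ negate
Point 2:
  φ: split at 2 digits → 42° and 36.7511′; 42 + 36.7511/60 = 42.6125183
  S → negative
  Longitude: split at 3 digits → 126° and 4.098′; 126 + 4.098/60 = 126.0683000
  E ⇒ keep positive
Point 3:
  φ: degrees = first 2 digits = 19, minutes = 25.6179; 19 + 25.6179/60 = 19.4269650
  N ⇒ keep positive
  λ: degrees = first 3 digits = 83, minutes = 10.351; 83 + 10.351/60 = 83.1725167
  W → negative
Point 4:
  Latitude: degrees = first 2 digits = 53, minutes = 33.5158; 53 + 33.5158/60 = 53.5585967
  N → positive
  Lon: split at 3 digits → 116° and 31.217′; 116 + 31.217/60 = 116.5202833
  E ⇒ keep positive

1. 53.106160, -30.319000
2. -42.612518, 126.068300
3. 19.426965, -83.172517
4. 53.558597, 116.520283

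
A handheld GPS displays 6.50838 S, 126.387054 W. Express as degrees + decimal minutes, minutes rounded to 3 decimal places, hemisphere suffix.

Latitude: minutes = (6.508380 − 6) × 60 = 30.50280
Longitude: fractional part 0.387054 → 23.22324 minutes

6° 30.503′ S, 126° 23.223′ W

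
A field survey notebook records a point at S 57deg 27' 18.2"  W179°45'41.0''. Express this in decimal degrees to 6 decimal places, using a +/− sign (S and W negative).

Latitude: 57 + 27/60 + 18.2/3600 = 57.4550556
S → negative
Lon: 179 + 45/60 + 41/3600 = 179.7613889
W ⇒ negate

-57.455056, -179.761389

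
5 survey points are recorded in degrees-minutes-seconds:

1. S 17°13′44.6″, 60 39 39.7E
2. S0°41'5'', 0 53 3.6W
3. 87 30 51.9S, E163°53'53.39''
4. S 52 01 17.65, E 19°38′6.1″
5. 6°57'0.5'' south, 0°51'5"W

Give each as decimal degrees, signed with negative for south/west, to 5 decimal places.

Point 1:
  Lat: 17 + 13/60 + 44.6/3600 = 17.229056
  hemisphere S, so the sign is −
  Lon: 60° + 39/60 + 39.7/3600 = 60 + 0.650000 + 0.011028 = 60.661028
  E → positive
Point 2:
  Latitude: 0° + 41/60 + 5/3600 = 0 + 0.683333 + 0.001389 = 0.684722
  S ⇒ negate
  Lon: 0° + 53/60 + 3.6/3600 = 0 + 0.883333 + 0.001000 = 0.884333
  W → negative
Point 3:
  Lat: 87 + 30/60 + 51.9/3600 = 87.514417
  S → negative
  Longitude: 163 + 53/60 + 53.39/3600 = 163.898164
  E → positive
Point 4:
  Lat: 52 + 1/60 + 17.65/3600 = 52.021569
  hemisphere S, so the sign is −
  λ: 19° + 38/60 + 6.1/3600 = 19 + 0.633333 + 0.001694 = 19.635028
  E ⇒ keep positive
Point 5:
  Latitude: 57′ + 0.5″ = 57.00833′; 6 + 57.00833/60 = 6.950139
  S ⇒ negate
  Longitude: 51′ + 5″ = 51.08333′; 0 + 51.08333/60 = 0.851389
  hemisphere W, so the sign is −

1. -17.22906, 60.66103
2. -0.68472, -0.88433
3. -87.51442, 163.89816
4. -52.02157, 19.63503
5. -6.95014, -0.85139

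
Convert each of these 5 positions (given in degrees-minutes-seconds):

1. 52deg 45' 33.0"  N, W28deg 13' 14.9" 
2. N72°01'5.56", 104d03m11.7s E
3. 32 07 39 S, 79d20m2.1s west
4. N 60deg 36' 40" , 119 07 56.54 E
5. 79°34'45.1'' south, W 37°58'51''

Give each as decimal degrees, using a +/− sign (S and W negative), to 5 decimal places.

1. 52.75917, -28.22081
2. 72.01821, 104.05325
3. -32.12750, -79.33392
4. 60.61111, 119.13237
5. -79.57919, -37.98083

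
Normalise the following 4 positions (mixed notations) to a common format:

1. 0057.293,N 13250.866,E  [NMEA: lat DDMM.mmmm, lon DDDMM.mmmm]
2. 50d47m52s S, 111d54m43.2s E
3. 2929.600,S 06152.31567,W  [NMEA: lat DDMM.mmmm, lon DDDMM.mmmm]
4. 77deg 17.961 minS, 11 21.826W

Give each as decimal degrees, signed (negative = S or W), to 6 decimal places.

1. 0.954883, 132.847767
2. -50.797778, 111.912000
3. -29.493333, -61.871928
4. -77.299350, -11.363767

Point 1:
  φ: split at 2 digits → 00° and 57.293′; 0 + 57.293/60 = 0.9548833
  N ⇒ keep positive
  Lon: degrees = first 3 digits = 132, minutes = 50.866; 132 + 50.866/60 = 132.8477667
  E ⇒ keep positive
Point 2:
  φ: 47′ + 52″ = 47.86667′; 50 + 47.86667/60 = 50.7977778
  S ⇒ negate
  Longitude: 111° + 54/60 + 43.2/3600 = 111 + 0.900000 + 0.012000 = 111.9120000
  E → positive
Point 3:
  Latitude: split at 2 digits → 29° and 29.6′; 29 + 29.6/60 = 29.4933333
  S → negative
  Lon: degrees = first 3 digits = 61, minutes = 52.31567; 61 + 52.31567/60 = 61.8719278
  hemisphere W, so the sign is −
Point 4:
  φ: 77 + 17.961/60 = 77.2993500
  hemisphere S, so the sign is −
  λ: 11 + 21.826/60 = 11.3637667
  W → negative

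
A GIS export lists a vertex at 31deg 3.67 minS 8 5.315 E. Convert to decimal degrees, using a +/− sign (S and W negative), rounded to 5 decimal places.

φ: 31 + 3.67/60 = 31.061167
S → negative
λ: 8 + 5.315/60 = 8.088583
E → positive

-31.06117, 8.08858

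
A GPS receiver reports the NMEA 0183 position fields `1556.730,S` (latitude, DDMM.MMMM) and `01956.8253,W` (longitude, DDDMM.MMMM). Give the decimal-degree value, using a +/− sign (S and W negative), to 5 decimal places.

φ: split at 2 digits → 15° and 56.73′; 15 + 56.73/60 = 15.945500
S → negative
λ: degrees = first 3 digits = 19, minutes = 56.8253; 19 + 56.8253/60 = 19.947088
W → negative

-15.94550, -19.94709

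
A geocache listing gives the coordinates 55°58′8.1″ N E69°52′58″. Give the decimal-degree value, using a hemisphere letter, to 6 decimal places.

55.968917° N, 69.882778° E

Lat: 55° + 58/60 + 8.1/3600 = 55 + 0.966667 + 0.002250 = 55.9689167
λ: 69° + 52/60 + 58/3600 = 69 + 0.866667 + 0.016111 = 69.8827778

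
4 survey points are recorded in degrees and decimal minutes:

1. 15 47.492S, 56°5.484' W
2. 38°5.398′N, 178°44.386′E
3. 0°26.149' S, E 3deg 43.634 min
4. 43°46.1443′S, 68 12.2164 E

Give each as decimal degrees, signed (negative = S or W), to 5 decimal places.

Point 1:
  Latitude: 15 + 47.492/60 = 15.791533
  hemisphere S, so the sign is −
  λ: 56 + 5.484/60 = 56.091400
  hemisphere W, so the sign is −
Point 2:
  Lat: 38 + 5.398/60 = 38.089967
  N → positive
  Lon: 44.386′ = 0.739767°; total 178.739767
  E → positive
Point 3:
  Latitude: 0 + 26.149/60 = 0.435817
  S → negative
  λ: 43.634′ = 0.727233°; total 3.727233
  E → positive
Point 4:
  Lat: 43 + 46.1443/60 = 43.769072
  hemisphere S, so the sign is −
  Lon: 68 + 12.2164/60 = 68.203607
  E → positive

1. -15.79153, -56.09140
2. 38.08997, 178.73977
3. -0.43582, 3.72723
4. -43.76907, 68.20361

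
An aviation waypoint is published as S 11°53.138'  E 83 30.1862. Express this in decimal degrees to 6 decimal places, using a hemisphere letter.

Latitude: 11 + 53.138/60 = 11.8856333
λ: 83 + 30.1862/60 = 83.5031033

11.885633° S, 83.503103° E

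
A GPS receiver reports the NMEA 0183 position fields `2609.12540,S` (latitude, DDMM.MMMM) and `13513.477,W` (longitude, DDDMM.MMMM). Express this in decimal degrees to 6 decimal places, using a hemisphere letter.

26.152090° S, 135.224617° W

Lat: degrees = first 2 digits = 26, minutes = 9.1254; 26 + 9.1254/60 = 26.1520900
Longitude: split at 3 digits → 135° and 13.477′; 135 + 13.477/60 = 135.2246167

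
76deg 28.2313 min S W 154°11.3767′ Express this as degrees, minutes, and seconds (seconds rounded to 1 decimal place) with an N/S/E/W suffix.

76°28′13.9″ S, 154°11′22.6″ W

Latitude: 28.23130′ → 28′ and 0.23130 × 60 = 13.878″
Lon: 11.37670′ → 11′ and 0.37670 × 60 = 22.602″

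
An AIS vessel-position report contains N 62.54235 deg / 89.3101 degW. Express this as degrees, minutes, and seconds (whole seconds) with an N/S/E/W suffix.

62°32′32″ N, 89°18′36″ W

Latitude: whole degrees 62; 32.54100′ → 32′ and 32.46″
Lon: whole degrees 89; 18.60600′ → 18′ and 36.36″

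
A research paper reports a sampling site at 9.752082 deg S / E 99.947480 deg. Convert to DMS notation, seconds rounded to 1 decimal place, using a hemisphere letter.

φ: whole degrees 9; 45.12492′ → 45′ and 7.495″
Lon: 0.947480° → 56.84880′; 0.84880 × 60 = 50.928″

9°45′7.5″ S, 99°56′50.9″ E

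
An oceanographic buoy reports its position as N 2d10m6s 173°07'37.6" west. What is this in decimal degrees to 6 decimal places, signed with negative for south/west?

2.168333, -173.127111

Latitude: 2 + 10/60 + 6/3600 = 2.1683333
N → positive
Longitude: 173 + 7/60 + 37.6/3600 = 173.1271111
W → negative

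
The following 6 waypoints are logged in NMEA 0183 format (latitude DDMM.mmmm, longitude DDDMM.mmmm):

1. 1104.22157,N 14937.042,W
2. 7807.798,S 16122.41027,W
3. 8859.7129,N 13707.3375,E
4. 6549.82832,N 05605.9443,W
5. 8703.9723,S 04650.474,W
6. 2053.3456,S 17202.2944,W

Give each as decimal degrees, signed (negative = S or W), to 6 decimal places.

1. 11.070360, -149.617367
2. -78.129967, -161.373505
3. 88.995215, 137.122292
4. 65.830472, -56.099072
5. -87.066205, -46.841233
6. -20.889093, -172.038240

Point 1:
  φ: degrees = first 2 digits = 11, minutes = 4.22157; 11 + 4.22157/60 = 11.0703595
  N → positive
  Longitude: degrees = first 3 digits = 149, minutes = 37.042; 149 + 37.042/60 = 149.6173667
  W ⇒ negate
Point 2:
  φ: split at 2 digits → 78° and 7.798′; 78 + 7.798/60 = 78.1299667
  S → negative
  λ: split at 3 digits → 161° and 22.41027′; 161 + 22.41027/60 = 161.3735045
  hemisphere W, so the sign is −
Point 3:
  φ: split at 2 digits → 88° and 59.7129′; 88 + 59.7129/60 = 88.9952150
  N → positive
  Lon: degrees = first 3 digits = 137, minutes = 7.3375; 137 + 7.3375/60 = 137.1222917
  E → positive
Point 4:
  Lat: degrees = first 2 digits = 65, minutes = 49.82832; 65 + 49.82832/60 = 65.8304720
  N ⇒ keep positive
  Lon: split at 3 digits → 056° and 5.9443′; 56 + 5.9443/60 = 56.0990717
  W → negative
Point 5:
  Lat: split at 2 digits → 87° and 3.9723′; 87 + 3.9723/60 = 87.0662050
  S → negative
  λ: split at 3 digits → 046° and 50.474′; 46 + 50.474/60 = 46.8412333
  hemisphere W, so the sign is −
Point 6:
  Lat: degrees = first 2 digits = 20, minutes = 53.3456; 20 + 53.3456/60 = 20.8890933
  S → negative
  λ: degrees = first 3 digits = 172, minutes = 2.2944; 172 + 2.2944/60 = 172.0382400
  W ⇒ negate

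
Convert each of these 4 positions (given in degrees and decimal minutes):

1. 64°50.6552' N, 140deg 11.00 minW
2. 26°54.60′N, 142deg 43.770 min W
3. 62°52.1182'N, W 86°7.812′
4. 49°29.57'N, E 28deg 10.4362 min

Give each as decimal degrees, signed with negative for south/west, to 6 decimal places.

1. 64.844253, -140.183333
2. 26.910000, -142.729500
3. 62.868637, -86.130200
4. 49.492833, 28.173937

Point 1:
  Latitude: 50.6552′ = 0.844253°; total 64.8442533
  N → positive
  λ: 11′ = 0.183333°; total 140.1833333
  W ⇒ negate
Point 2:
  Latitude: 26 + 54.6/60 = 26.9100000
  N → positive
  Lon: 142 + 43.77/60 = 142.7295000
  hemisphere W, so the sign is −
Point 3:
  Lat: 52.1182′ = 0.868637°; total 62.8686367
  N ⇒ keep positive
  Longitude: 7.812′ = 0.130200°; total 86.1302000
  hemisphere W, so the sign is −
Point 4:
  Latitude: 49 + 29.57/60 = 49.4928333
  N → positive
  Lon: 10.4362′ = 0.173937°; total 28.1739367
  E ⇒ keep positive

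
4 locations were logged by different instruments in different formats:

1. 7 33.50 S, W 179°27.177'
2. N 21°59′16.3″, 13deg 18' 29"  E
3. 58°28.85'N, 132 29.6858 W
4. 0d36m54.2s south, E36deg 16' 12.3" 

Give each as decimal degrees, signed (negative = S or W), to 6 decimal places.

1. -7.558333, -179.452950
2. 21.987861, 13.308056
3. 58.480833, -132.494763
4. -0.615056, 36.270083

Point 1:
  Lat: 7 + 33.5/60 = 7.5583333
  hemisphere S, so the sign is −
  Longitude: 179 + 27.177/60 = 179.4529500
  W ⇒ negate
Point 2:
  Latitude: 59′ + 16.3″ = 59.27167′; 21 + 59.27167/60 = 21.9878611
  N → positive
  Longitude: 13 + 18/60 + 29/3600 = 13.3080556
  E ⇒ keep positive
Point 3:
  Lat: 28.85′ = 0.480833°; total 58.4808333
  N → positive
  λ: 132 + 29.6858/60 = 132.4947633
  W ⇒ negate
Point 4:
  Latitude: 36′ + 54.2″ = 36.90333′; 0 + 36.90333/60 = 0.6150556
  hemisphere S, so the sign is −
  λ: 36 + 16/60 + 12.3/3600 = 36.2700833
  E → positive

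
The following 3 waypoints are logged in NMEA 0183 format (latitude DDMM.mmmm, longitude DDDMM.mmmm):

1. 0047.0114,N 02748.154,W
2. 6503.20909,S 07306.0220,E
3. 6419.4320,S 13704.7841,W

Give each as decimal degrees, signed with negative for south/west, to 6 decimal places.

Point 1:
  φ: split at 2 digits → 00° and 47.0114′; 0 + 47.0114/60 = 0.7835233
  N ⇒ keep positive
  λ: split at 3 digits → 027° and 48.154′; 27 + 48.154/60 = 27.8025667
  hemisphere W, so the sign is −
Point 2:
  Latitude: degrees = first 2 digits = 65, minutes = 3.20909; 65 + 3.20909/60 = 65.0534848
  S ⇒ negate
  Lon: degrees = first 3 digits = 73, minutes = 6.022; 73 + 6.022/60 = 73.1003667
  E → positive
Point 3:
  Latitude: degrees = first 2 digits = 64, minutes = 19.432; 64 + 19.432/60 = 64.3238667
  S → negative
  Lon: split at 3 digits → 137° and 4.7841′; 137 + 4.7841/60 = 137.0797350
  W → negative

1. 0.783523, -27.802567
2. -65.053485, 73.100367
3. -64.323867, -137.079735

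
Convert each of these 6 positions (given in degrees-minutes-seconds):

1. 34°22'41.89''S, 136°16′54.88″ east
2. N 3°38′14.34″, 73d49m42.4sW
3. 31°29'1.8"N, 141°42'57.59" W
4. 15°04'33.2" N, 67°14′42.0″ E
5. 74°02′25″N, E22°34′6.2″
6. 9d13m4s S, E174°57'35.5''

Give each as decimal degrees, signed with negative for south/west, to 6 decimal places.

1. -34.378303, 136.281911
2. 3.637317, -73.828444
3. 31.483833, -141.715997
4. 15.075889, 67.245000
5. 74.040278, 22.568389
6. -9.217778, 174.959861

Point 1:
  Lat: 22′ + 41.89″ = 22.69817′; 34 + 22.69817/60 = 34.3783028
  S → negative
  λ: 16′ + 54.88″ = 16.91467′; 136 + 16.91467/60 = 136.2819111
  E → positive
Point 2:
  Lat: 38′ + 14.34″ = 38.23900′; 3 + 38.23900/60 = 3.6373167
  N ⇒ keep positive
  λ: 73° + 49/60 + 42.4/3600 = 73 + 0.816667 + 0.011778 = 73.8284444
  W ⇒ negate
Point 3:
  Latitude: 31 + 29/60 + 1.8/3600 = 31.4838333
  N ⇒ keep positive
  Longitude: 141 + 42/60 + 57.59/3600 = 141.7159972
  hemisphere W, so the sign is −
Point 4:
  Latitude: 15 + 4/60 + 33.2/3600 = 15.0758889
  N → positive
  Longitude: 67° + 14/60 + 42/3600 = 67 + 0.233333 + 0.011667 = 67.2450000
  E ⇒ keep positive
Point 5:
  Latitude: 74° + 2/60 + 25/3600 = 74 + 0.033333 + 0.006944 = 74.0402778
  N → positive
  λ: 22 + 34/60 + 6.2/3600 = 22.5683889
  E ⇒ keep positive
Point 6:
  Latitude: 13′ + 4″ = 13.06667′; 9 + 13.06667/60 = 9.2177778
  hemisphere S, so the sign is −
  Longitude: 174° + 57/60 + 35.5/3600 = 174 + 0.950000 + 0.009861 = 174.9598611
  E → positive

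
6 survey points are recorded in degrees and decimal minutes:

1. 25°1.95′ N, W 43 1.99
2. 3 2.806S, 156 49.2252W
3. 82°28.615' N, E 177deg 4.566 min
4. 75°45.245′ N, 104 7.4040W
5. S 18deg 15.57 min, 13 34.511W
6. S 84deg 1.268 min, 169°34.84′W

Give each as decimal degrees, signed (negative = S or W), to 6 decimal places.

1. 25.032500, -43.033167
2. -3.046767, -156.820420
3. 82.476917, 177.076100
4. 75.754083, -104.123400
5. -18.259500, -13.575183
6. -84.021133, -169.580667

Point 1:
  Lat: 1.95′ = 0.032500°; total 25.0325000
  N → positive
  λ: 1.99′ = 0.033167°; total 43.0331667
  hemisphere W, so the sign is −
Point 2:
  Latitude: 3 + 2.806/60 = 3.0467667
  S ⇒ negate
  Lon: 156 + 49.2252/60 = 156.8204200
  hemisphere W, so the sign is −
Point 3:
  φ: 28.615′ = 0.476917°; total 82.4769167
  N ⇒ keep positive
  Longitude: 177 + 4.566/60 = 177.0761000
  E ⇒ keep positive
Point 4:
  φ: 45.245′ = 0.754083°; total 75.7540833
  N ⇒ keep positive
  λ: 7.404′ = 0.123400°; total 104.1234000
  W ⇒ negate
Point 5:
  Lat: 18 + 15.57/60 = 18.2595000
  S → negative
  Lon: 13 + 34.511/60 = 13.5751833
  W → negative
Point 6:
  φ: 1.268′ = 0.021133°; total 84.0211333
  S → negative
  λ: 34.84′ = 0.580667°; total 169.5806667
  W → negative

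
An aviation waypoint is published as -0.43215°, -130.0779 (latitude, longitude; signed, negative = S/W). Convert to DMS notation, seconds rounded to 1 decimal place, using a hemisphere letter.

Latitude is negative → S; |value| = 0.432150
φ: 0.432150 × 60 = 25.92900′ → 25′, remainder × 60 = 55.740″
Longitude is negative → W; |value| = 130.077900
Longitude: 0.077900° → 4.67400′; 0.67400 × 60 = 40.440″

0°25′55.7″ S, 130°04′40.4″ W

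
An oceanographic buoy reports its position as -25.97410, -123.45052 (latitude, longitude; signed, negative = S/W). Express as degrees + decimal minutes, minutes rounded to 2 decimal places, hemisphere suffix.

Latitude is negative → S; |value| = 25.974100
φ: minutes = (25.974100 − 25) × 60 = 58.4460
Longitude is negative → W; |value| = 123.450520
Longitude: minutes = (123.450520 − 123) × 60 = 27.0312

25° 58.45′ S, 123° 27.03′ W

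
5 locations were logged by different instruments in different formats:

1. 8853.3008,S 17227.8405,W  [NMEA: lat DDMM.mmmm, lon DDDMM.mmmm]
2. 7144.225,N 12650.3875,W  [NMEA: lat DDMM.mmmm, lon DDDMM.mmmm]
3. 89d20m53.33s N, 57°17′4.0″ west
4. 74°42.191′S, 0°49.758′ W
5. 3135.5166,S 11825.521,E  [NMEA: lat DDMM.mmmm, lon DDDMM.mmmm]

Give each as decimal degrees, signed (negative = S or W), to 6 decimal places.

Point 1:
  Lat: split at 2 digits → 88° and 53.3008′; 88 + 53.3008/60 = 88.8883467
  S ⇒ negate
  Lon: degrees = first 3 digits = 172, minutes = 27.8405; 172 + 27.8405/60 = 172.4640083
  W → negative
Point 2:
  φ: split at 2 digits → 71° and 44.225′; 71 + 44.225/60 = 71.7370833
  N ⇒ keep positive
  Longitude: split at 3 digits → 126° and 50.3875′; 126 + 50.3875/60 = 126.8397917
  W ⇒ negate
Point 3:
  φ: 89 + 20/60 + 53.33/3600 = 89.3481472
  N ⇒ keep positive
  Lon: 17′ + 4″ = 17.06667′; 57 + 17.06667/60 = 57.2844444
  W → negative
Point 4:
  Lat: 42.191′ = 0.703183°; total 74.7031833
  S ⇒ negate
  λ: 0 + 49.758/60 = 0.8293000
  hemisphere W, so the sign is −
Point 5:
  Latitude: split at 2 digits → 31° and 35.5166′; 31 + 35.5166/60 = 31.5919433
  S → negative
  Longitude: split at 3 digits → 118° and 25.521′; 118 + 25.521/60 = 118.4253500
  E ⇒ keep positive

1. -88.888347, -172.464008
2. 71.737083, -126.839792
3. 89.348147, -57.284444
4. -74.703183, -0.829300
5. -31.591943, 118.425350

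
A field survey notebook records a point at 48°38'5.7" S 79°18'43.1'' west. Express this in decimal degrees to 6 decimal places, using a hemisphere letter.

48.634917° S, 79.311972° W

Latitude: 48° + 38/60 + 5.7/3600 = 48 + 0.633333 + 0.001583 = 48.6349167
Longitude: 79° + 18/60 + 43.1/3600 = 79 + 0.300000 + 0.011972 = 79.3119722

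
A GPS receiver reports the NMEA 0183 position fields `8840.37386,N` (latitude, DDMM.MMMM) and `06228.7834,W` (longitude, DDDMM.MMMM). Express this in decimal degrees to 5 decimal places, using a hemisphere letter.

88.67290° N, 62.47972° W

Lat: split at 2 digits → 88° and 40.37386′; 88 + 40.37386/60 = 88.672898
λ: split at 3 digits → 062° and 28.7834′; 62 + 28.7834/60 = 62.479723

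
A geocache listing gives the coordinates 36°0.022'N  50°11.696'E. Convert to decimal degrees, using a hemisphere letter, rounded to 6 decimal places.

36.000367° N, 50.194933° E

Latitude: 36 + 0.022/60 = 36.0003667
λ: 11.696′ = 0.194933°; total 50.1949333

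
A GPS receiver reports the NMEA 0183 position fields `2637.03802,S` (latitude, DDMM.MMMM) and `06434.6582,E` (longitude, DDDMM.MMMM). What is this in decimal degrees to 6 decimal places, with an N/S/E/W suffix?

Lat: degrees = first 2 digits = 26, minutes = 37.03802; 26 + 37.03802/60 = 26.6173003
Lon: split at 3 digits → 064° and 34.6582′; 64 + 34.6582/60 = 64.5776367

26.617300° S, 64.577637° E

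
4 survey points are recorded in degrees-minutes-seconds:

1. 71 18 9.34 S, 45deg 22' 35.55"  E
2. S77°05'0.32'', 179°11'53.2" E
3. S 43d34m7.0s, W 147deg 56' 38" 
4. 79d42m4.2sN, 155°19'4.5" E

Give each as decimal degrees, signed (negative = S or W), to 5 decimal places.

Point 1:
  φ: 71° + 18/60 + 9.34/3600 = 71 + 0.300000 + 0.002594 = 71.302594
  hemisphere S, so the sign is −
  Longitude: 45 + 22/60 + 35.55/3600 = 45.376542
  E ⇒ keep positive
Point 2:
  Latitude: 77 + 5/60 + 0.32/3600 = 77.083422
  S ⇒ negate
  Lon: 11′ + 53.2″ = 11.88667′; 179 + 11.88667/60 = 179.198111
  E → positive
Point 3:
  Lat: 43° + 34/60 + 7/3600 = 43 + 0.566667 + 0.001944 = 43.568611
  S ⇒ negate
  λ: 147 + 56/60 + 38/3600 = 147.943889
  W → negative
Point 4:
  φ: 79° + 42/60 + 4.2/3600 = 79 + 0.700000 + 0.001167 = 79.701167
  N → positive
  Lon: 155° + 19/60 + 4.5/3600 = 155 + 0.316667 + 0.001250 = 155.317917
  E ⇒ keep positive

1. -71.30259, 45.37654
2. -77.08342, 179.19811
3. -43.56861, -147.94389
4. 79.70117, 155.31792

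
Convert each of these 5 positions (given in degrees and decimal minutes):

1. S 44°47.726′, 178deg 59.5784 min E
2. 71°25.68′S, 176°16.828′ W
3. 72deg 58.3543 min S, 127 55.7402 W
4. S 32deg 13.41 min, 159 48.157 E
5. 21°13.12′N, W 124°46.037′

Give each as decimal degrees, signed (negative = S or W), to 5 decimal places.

Point 1:
  Latitude: 44 + 47.726/60 = 44.795433
  S → negative
  Longitude: 59.5784′ = 0.992973°; total 178.992973
  E → positive
Point 2:
  Lat: 25.68′ = 0.428000°; total 71.428000
  hemisphere S, so the sign is −
  λ: 16.828′ = 0.280467°; total 176.280467
  W → negative
Point 3:
  Latitude: 72 + 58.3543/60 = 72.972572
  S ⇒ negate
  Longitude: 55.7402′ = 0.929003°; total 127.929003
  W → negative
Point 4:
  Latitude: 13.41′ = 0.223500°; total 32.223500
  S ⇒ negate
  λ: 159 + 48.157/60 = 159.802617
  E ⇒ keep positive
Point 5:
  Latitude: 21 + 13.12/60 = 21.218667
  N → positive
  Longitude: 124 + 46.037/60 = 124.767283
  hemisphere W, so the sign is −

1. -44.79543, 178.99297
2. -71.42800, -176.28047
3. -72.97257, -127.92900
4. -32.22350, 159.80262
5. 21.21867, -124.76728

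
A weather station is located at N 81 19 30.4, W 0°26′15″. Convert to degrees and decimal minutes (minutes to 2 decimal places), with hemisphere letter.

81° 19.51′ N, 0° 26.25′ W

Lat: seconds/60 = 0.50667; minutes = 19 + 0.50667 = 19.5067
Lon: seconds/60 = 0.25000; minutes = 26 + 0.25000 = 26.2500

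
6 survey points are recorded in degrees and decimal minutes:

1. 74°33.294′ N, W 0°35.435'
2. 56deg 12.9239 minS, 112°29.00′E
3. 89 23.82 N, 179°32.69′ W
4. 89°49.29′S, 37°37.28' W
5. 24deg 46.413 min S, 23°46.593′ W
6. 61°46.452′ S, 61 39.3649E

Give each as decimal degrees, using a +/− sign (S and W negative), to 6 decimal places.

1. 74.554900, -0.590583
2. -56.215398, 112.483333
3. 89.397000, -179.544833
4. -89.821500, -37.621333
5. -24.773550, -23.776550
6. -61.774200, 61.656082

Point 1:
  Latitude: 74 + 33.294/60 = 74.5549000
  N ⇒ keep positive
  Longitude: 35.435′ = 0.590583°; total 0.5905833
  hemisphere W, so the sign is −
Point 2:
  φ: 12.9239′ = 0.215398°; total 56.2153983
  S → negative
  Lon: 112 + 29/60 = 112.4833333
  E ⇒ keep positive
Point 3:
  φ: 89 + 23.82/60 = 89.3970000
  N → positive
  Lon: 32.69′ = 0.544833°; total 179.5448333
  W ⇒ negate
Point 4:
  Latitude: 49.29′ = 0.821500°; total 89.8215000
  S → negative
  λ: 37.28′ = 0.621333°; total 37.6213333
  W → negative
Point 5:
  Lat: 46.413′ = 0.773550°; total 24.7735500
  S → negative
  Longitude: 23 + 46.593/60 = 23.7765500
  W ⇒ negate
Point 6:
  Latitude: 46.452′ = 0.774200°; total 61.7742000
  S → negative
  Longitude: 39.3649′ = 0.656082°; total 61.6560817
  E → positive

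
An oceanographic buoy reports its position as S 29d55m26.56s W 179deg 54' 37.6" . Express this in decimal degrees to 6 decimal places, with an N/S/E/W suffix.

29.924044° S, 179.910444° W

φ: 29 + 55/60 + 26.56/3600 = 29.9240444
Lon: 179 + 54/60 + 37.6/3600 = 179.9104444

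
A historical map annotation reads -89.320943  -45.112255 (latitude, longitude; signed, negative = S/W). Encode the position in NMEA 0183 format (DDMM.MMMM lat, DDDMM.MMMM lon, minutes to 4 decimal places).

Latitude is negative → S; |value| = 89.320943
Lat: minutes = (89.320943 − 89) × 60 = 19.256580
Longitude is negative → W; |value| = 45.112255
Lon: minutes = (45.112255 − 45) × 60 = 6.735300

8919.2566,S / 04506.7353,W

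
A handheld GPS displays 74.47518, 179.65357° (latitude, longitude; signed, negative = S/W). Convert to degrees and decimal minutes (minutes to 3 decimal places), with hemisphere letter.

74° 28.511′ N, 179° 39.214′ E

Latitude: 74° + 0.475180 × 60 = 74° 28.51080′
Longitude: fractional part 0.653570 → 39.21420 minutes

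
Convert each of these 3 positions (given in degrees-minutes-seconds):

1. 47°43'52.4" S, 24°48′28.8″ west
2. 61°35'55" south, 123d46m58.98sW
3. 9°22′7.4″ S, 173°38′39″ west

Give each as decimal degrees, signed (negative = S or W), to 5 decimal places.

Point 1:
  Latitude: 43′ + 52.4″ = 43.87333′; 47 + 43.87333/60 = 47.731222
  hemisphere S, so the sign is −
  λ: 48′ + 28.8″ = 48.48000′; 24 + 48.48000/60 = 24.808000
  W ⇒ negate
Point 2:
  φ: 61° + 35/60 + 55/3600 = 61 + 0.583333 + 0.015278 = 61.598611
  hemisphere S, so the sign is −
  Lon: 123 + 46/60 + 58.98/3600 = 123.783050
  W ⇒ negate
Point 3:
  Latitude: 22′ + 7.4″ = 22.12333′; 9 + 22.12333/60 = 9.368722
  hemisphere S, so the sign is −
  Longitude: 173 + 38/60 + 39/3600 = 173.644167
  hemisphere W, so the sign is −

1. -47.73122, -24.80800
2. -61.59861, -123.78305
3. -9.36872, -173.64417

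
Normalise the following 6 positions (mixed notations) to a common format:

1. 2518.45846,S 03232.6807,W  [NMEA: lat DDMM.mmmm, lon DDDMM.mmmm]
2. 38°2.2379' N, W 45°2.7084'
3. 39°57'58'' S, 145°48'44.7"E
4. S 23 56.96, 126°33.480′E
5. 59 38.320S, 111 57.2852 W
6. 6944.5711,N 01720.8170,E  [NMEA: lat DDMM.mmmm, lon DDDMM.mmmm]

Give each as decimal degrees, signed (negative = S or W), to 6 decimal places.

Point 1:
  φ: degrees = first 2 digits = 25, minutes = 18.45846; 25 + 18.45846/60 = 25.3076410
  hemisphere S, so the sign is −
  Lon: degrees = first 3 digits = 32, minutes = 32.6807; 32 + 32.6807/60 = 32.5446783
  W ⇒ negate
Point 2:
  φ: 2.2379′ = 0.037298°; total 38.0372983
  N ⇒ keep positive
  Longitude: 2.7084′ = 0.045140°; total 45.0451400
  hemisphere W, so the sign is −
Point 3:
  φ: 57′ + 58″ = 57.96667′; 39 + 57.96667/60 = 39.9661111
  S → negative
  Lon: 145 + 48/60 + 44.7/3600 = 145.8124167
  E ⇒ keep positive
Point 4:
  φ: 23 + 56.96/60 = 23.9493333
  S → negative
  λ: 33.48′ = 0.558000°; total 126.5580000
  E → positive
Point 5:
  Lat: 38.32′ = 0.638667°; total 59.6386667
  S → negative
  λ: 57.2852′ = 0.954753°; total 111.9547533
  W ⇒ negate
Point 6:
  Latitude: degrees = first 2 digits = 69, minutes = 44.5711; 69 + 44.5711/60 = 69.7428517
  N ⇒ keep positive
  λ: degrees = first 3 digits = 17, minutes = 20.817; 17 + 20.817/60 = 17.3469500
  E → positive

1. -25.307641, -32.544678
2. 38.037298, -45.045140
3. -39.966111, 145.812417
4. -23.949333, 126.558000
5. -59.638667, -111.954753
6. 69.742852, 17.346950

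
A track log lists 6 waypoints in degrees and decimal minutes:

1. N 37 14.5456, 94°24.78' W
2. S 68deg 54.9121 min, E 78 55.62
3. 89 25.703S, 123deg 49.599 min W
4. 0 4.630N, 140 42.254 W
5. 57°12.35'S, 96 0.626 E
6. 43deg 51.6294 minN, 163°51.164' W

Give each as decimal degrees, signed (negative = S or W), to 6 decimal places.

1. 37.242427, -94.413000
2. -68.915202, 78.927000
3. -89.428383, -123.826650
4. 0.077167, -140.704233
5. -57.205833, 96.010433
6. 43.860490, -163.852733

Point 1:
  Latitude: 37 + 14.5456/60 = 37.2424267
  N ⇒ keep positive
  Lon: 24.78′ = 0.413000°; total 94.4130000
  hemisphere W, so the sign is −
Point 2:
  φ: 68 + 54.9121/60 = 68.9152017
  S → negative
  λ: 78 + 55.62/60 = 78.9270000
  E → positive
Point 3:
  φ: 89 + 25.703/60 = 89.4283833
  S → negative
  Lon: 49.599′ = 0.826650°; total 123.8266500
  W → negative
Point 4:
  Lat: 4.63′ = 0.077167°; total 0.0771667
  N → positive
  Lon: 140 + 42.254/60 = 140.7042333
  W ⇒ negate
Point 5:
  φ: 57 + 12.35/60 = 57.2058333
  S ⇒ negate
  Longitude: 0.626′ = 0.010433°; total 96.0104333
  E → positive
Point 6:
  Latitude: 43 + 51.6294/60 = 43.8604900
  N → positive
  Lon: 163 + 51.164/60 = 163.8527333
  W → negative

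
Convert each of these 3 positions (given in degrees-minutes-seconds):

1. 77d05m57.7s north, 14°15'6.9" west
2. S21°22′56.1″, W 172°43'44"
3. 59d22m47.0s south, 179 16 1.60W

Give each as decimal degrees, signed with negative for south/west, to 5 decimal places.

Point 1:
  φ: 5′ + 57.7″ = 5.96167′; 77 + 5.96167/60 = 77.099361
  N ⇒ keep positive
  Longitude: 14 + 15/60 + 6.9/3600 = 14.251917
  hemisphere W, so the sign is −
Point 2:
  φ: 21° + 22/60 + 56.1/3600 = 21 + 0.366667 + 0.015583 = 21.382250
  S ⇒ negate
  λ: 172° + 43/60 + 44/3600 = 172 + 0.716667 + 0.012222 = 172.728889
  W → negative
Point 3:
  Lat: 59 + 22/60 + 47/3600 = 59.379722
  S → negative
  Lon: 179 + 16/60 + 1.6/3600 = 179.267111
  hemisphere W, so the sign is −

1. 77.09936, -14.25192
2. -21.38225, -172.72889
3. -59.37972, -179.26711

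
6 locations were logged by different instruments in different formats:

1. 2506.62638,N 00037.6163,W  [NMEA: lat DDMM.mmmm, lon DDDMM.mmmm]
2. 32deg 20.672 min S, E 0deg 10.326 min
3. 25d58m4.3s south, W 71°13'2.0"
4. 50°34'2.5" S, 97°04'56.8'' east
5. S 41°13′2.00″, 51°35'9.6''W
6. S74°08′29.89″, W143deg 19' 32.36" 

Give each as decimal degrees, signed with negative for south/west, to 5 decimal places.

1. 25.11044, -0.62694
2. -32.34453, 0.17210
3. -25.96786, -71.21722
4. -50.56736, 97.08244
5. -41.21722, -51.58600
6. -74.14164, -143.32566

Point 1:
  Lat: degrees = first 2 digits = 25, minutes = 6.62638; 25 + 6.62638/60 = 25.110440
  N ⇒ keep positive
  λ: split at 3 digits → 000° and 37.6163′; 0 + 37.6163/60 = 0.626938
  W ⇒ negate
Point 2:
  Lat: 32 + 20.672/60 = 32.344533
  S ⇒ negate
  Lon: 0 + 10.326/60 = 0.172100
  E → positive
Point 3:
  φ: 58′ + 4.3″ = 58.07167′; 25 + 58.07167/60 = 25.967861
  hemisphere S, so the sign is −
  λ: 13′ + 2″ = 13.03333′; 71 + 13.03333/60 = 71.217222
  W → negative
Point 4:
  Latitude: 50 + 34/60 + 2.5/3600 = 50.567361
  S → negative
  Longitude: 97 + 4/60 + 56.8/3600 = 97.082444
  E ⇒ keep positive
Point 5:
  φ: 13′ + 2″ = 13.03333′; 41 + 13.03333/60 = 41.217222
  hemisphere S, so the sign is −
  λ: 35′ + 9.6″ = 35.16000′; 51 + 35.16000/60 = 51.586000
  W ⇒ negate
Point 6:
  Lat: 8′ + 29.89″ = 8.49817′; 74 + 8.49817/60 = 74.141636
  S → negative
  Lon: 19′ + 32.36″ = 19.53933′; 143 + 19.53933/60 = 143.325656
  hemisphere W, so the sign is −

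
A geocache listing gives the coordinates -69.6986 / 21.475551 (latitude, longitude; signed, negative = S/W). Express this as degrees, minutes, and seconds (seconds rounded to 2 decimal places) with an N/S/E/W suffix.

69°41′54.96″ S, 21°28′31.98″ E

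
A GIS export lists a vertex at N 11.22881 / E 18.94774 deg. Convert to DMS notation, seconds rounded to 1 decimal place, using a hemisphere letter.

Latitude: 0.228810° → 13.72860′; 0.72860 × 60 = 43.716″
λ: whole degrees 18; 56.86440′ → 56′ and 51.864″

11°13′43.7″ N, 18°56′51.9″ E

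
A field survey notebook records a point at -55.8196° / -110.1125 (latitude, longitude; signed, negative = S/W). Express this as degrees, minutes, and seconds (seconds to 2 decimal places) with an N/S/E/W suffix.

55°49′10.56″ S, 110°06′45.00″ W

Latitude is negative → S; |value| = 55.819600
Lat: 0.819600 × 60 = 49.17600′ → 49′, remainder × 60 = 10.5600″
Longitude is negative → W; |value| = 110.112500
Longitude: 0.112500 × 60 = 6.75000′ → 6′, remainder × 60 = 45.0000″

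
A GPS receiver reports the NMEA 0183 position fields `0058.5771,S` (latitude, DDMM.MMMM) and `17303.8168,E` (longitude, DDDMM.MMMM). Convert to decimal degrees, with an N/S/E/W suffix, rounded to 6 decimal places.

0.976285° S, 173.063613° E

Lat: split at 2 digits → 00° and 58.5771′; 0 + 58.5771/60 = 0.9762850
Lon: split at 3 digits → 173° and 3.8168′; 173 + 3.8168/60 = 173.0636133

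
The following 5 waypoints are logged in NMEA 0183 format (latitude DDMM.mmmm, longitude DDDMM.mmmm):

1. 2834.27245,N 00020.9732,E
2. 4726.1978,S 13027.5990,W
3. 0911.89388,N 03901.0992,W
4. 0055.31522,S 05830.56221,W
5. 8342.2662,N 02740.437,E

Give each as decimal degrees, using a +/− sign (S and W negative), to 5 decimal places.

Point 1:
  φ: degrees = first 2 digits = 28, minutes = 34.27245; 28 + 34.27245/60 = 28.571208
  N ⇒ keep positive
  Lon: split at 3 digits → 000° and 20.9732′; 0 + 20.9732/60 = 0.349553
  E ⇒ keep positive
Point 2:
  φ: split at 2 digits → 47° and 26.1978′; 47 + 26.1978/60 = 47.436630
  S ⇒ negate
  Longitude: degrees = first 3 digits = 130, minutes = 27.599; 130 + 27.599/60 = 130.459983
  W ⇒ negate
Point 3:
  Latitude: split at 2 digits → 09° and 11.89388′; 9 + 11.89388/60 = 9.198231
  N → positive
  λ: degrees = first 3 digits = 39, minutes = 1.0992; 39 + 1.0992/60 = 39.018320
  W → negative
Point 4:
  φ: degrees = first 2 digits = 0, minutes = 55.31522; 0 + 55.31522/60 = 0.921920
  S ⇒ negate
  Lon: split at 3 digits → 058° and 30.56221′; 58 + 30.56221/60 = 58.509370
  hemisphere W, so the sign is −
Point 5:
  Lat: split at 2 digits → 83° and 42.2662′; 83 + 42.2662/60 = 83.704437
  N → positive
  λ: split at 3 digits → 027° and 40.437′; 27 + 40.437/60 = 27.673950
  E ⇒ keep positive

1. 28.57121, 0.34955
2. -47.43663, -130.45998
3. 9.19823, -39.01832
4. -0.92192, -58.50937
5. 83.70444, 27.67395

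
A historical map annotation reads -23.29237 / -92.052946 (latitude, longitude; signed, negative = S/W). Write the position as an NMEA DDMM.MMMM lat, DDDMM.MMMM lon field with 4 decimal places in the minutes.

Latitude is negative → S; |value| = 23.292370
Latitude: 23° + 0.292370 × 60 = 23° 17.542200′
Longitude is negative → W; |value| = 92.052946
λ: fractional part 0.052946 → 3.176760 minutes

2317.5422,S / 09203.1768,W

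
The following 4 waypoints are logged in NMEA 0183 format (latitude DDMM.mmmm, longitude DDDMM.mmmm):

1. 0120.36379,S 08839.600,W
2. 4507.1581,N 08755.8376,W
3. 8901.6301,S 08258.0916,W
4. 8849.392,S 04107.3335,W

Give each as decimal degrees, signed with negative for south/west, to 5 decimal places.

Point 1:
  Latitude: split at 2 digits → 01° and 20.36379′; 1 + 20.36379/60 = 1.339397
  S → negative
  Longitude: split at 3 digits → 088° and 39.6′; 88 + 39.6/60 = 88.660000
  hemisphere W, so the sign is −
Point 2:
  Latitude: degrees = first 2 digits = 45, minutes = 7.1581; 45 + 7.1581/60 = 45.119302
  N → positive
  λ: split at 3 digits → 087° and 55.8376′; 87 + 55.8376/60 = 87.930627
  W ⇒ negate
Point 3:
  φ: split at 2 digits → 89° and 1.6301′; 89 + 1.6301/60 = 89.027168
  hemisphere S, so the sign is −
  Lon: degrees = first 3 digits = 82, minutes = 58.0916; 82 + 58.0916/60 = 82.968193
  hemisphere W, so the sign is −
Point 4:
  Lat: split at 2 digits → 88° and 49.392′; 88 + 49.392/60 = 88.823200
  S → negative
  λ: split at 3 digits → 041° and 7.3335′; 41 + 7.3335/60 = 41.122225
  W → negative

1. -1.33940, -88.66000
2. 45.11930, -87.93063
3. -89.02717, -82.96819
4. -88.82320, -41.12223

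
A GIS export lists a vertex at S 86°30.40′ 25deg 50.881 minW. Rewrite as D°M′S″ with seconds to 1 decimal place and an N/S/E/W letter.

Latitude: fractional minutes 0.40000 × 60 = 24.000″
λ: 50.88100′ → 50′ and 0.88100 × 60 = 52.860″

86°30′24.0″ S, 25°50′52.9″ W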